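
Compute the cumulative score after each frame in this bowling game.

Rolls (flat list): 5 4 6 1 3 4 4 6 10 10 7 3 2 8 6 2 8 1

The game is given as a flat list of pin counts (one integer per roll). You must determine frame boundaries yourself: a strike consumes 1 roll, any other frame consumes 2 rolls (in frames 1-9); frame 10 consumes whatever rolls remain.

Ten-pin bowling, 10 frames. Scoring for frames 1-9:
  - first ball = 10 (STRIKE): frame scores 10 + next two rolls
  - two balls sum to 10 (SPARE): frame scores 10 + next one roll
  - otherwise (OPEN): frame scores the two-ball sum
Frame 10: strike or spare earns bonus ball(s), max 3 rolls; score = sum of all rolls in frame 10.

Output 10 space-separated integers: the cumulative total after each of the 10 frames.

Answer: 9 16 23 43 70 90 102 118 126 135

Derivation:
Frame 1: OPEN (5+4=9). Cumulative: 9
Frame 2: OPEN (6+1=7). Cumulative: 16
Frame 3: OPEN (3+4=7). Cumulative: 23
Frame 4: SPARE (4+6=10). 10 + next roll (10) = 20. Cumulative: 43
Frame 5: STRIKE. 10 + next two rolls (10+7) = 27. Cumulative: 70
Frame 6: STRIKE. 10 + next two rolls (7+3) = 20. Cumulative: 90
Frame 7: SPARE (7+3=10). 10 + next roll (2) = 12. Cumulative: 102
Frame 8: SPARE (2+8=10). 10 + next roll (6) = 16. Cumulative: 118
Frame 9: OPEN (6+2=8). Cumulative: 126
Frame 10: OPEN. Sum of all frame-10 rolls (8+1) = 9. Cumulative: 135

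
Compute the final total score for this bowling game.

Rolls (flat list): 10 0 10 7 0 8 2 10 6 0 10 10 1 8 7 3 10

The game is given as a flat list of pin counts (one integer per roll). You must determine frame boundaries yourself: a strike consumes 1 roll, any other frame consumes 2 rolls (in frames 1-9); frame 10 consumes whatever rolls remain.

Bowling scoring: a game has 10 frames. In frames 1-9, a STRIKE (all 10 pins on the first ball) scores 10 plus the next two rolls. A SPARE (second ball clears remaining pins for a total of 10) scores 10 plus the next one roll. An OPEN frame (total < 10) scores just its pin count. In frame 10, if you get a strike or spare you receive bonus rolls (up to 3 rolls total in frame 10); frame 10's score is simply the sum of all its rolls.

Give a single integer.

Frame 1: STRIKE. 10 + next two rolls (0+10) = 20. Cumulative: 20
Frame 2: SPARE (0+10=10). 10 + next roll (7) = 17. Cumulative: 37
Frame 3: OPEN (7+0=7). Cumulative: 44
Frame 4: SPARE (8+2=10). 10 + next roll (10) = 20. Cumulative: 64
Frame 5: STRIKE. 10 + next two rolls (6+0) = 16. Cumulative: 80
Frame 6: OPEN (6+0=6). Cumulative: 86
Frame 7: STRIKE. 10 + next two rolls (10+1) = 21. Cumulative: 107
Frame 8: STRIKE. 10 + next two rolls (1+8) = 19. Cumulative: 126
Frame 9: OPEN (1+8=9). Cumulative: 135
Frame 10: SPARE. Sum of all frame-10 rolls (7+3+10) = 20. Cumulative: 155

Answer: 155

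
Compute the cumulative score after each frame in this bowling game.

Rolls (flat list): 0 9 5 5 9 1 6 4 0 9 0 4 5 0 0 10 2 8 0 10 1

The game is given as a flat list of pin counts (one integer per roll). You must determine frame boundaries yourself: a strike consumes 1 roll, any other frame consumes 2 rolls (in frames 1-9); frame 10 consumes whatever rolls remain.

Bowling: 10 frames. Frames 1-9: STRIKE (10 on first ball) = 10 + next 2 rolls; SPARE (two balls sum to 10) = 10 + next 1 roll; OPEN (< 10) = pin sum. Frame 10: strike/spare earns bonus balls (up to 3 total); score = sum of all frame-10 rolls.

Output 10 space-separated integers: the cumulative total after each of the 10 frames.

Frame 1: OPEN (0+9=9). Cumulative: 9
Frame 2: SPARE (5+5=10). 10 + next roll (9) = 19. Cumulative: 28
Frame 3: SPARE (9+1=10). 10 + next roll (6) = 16. Cumulative: 44
Frame 4: SPARE (6+4=10). 10 + next roll (0) = 10. Cumulative: 54
Frame 5: OPEN (0+9=9). Cumulative: 63
Frame 6: OPEN (0+4=4). Cumulative: 67
Frame 7: OPEN (5+0=5). Cumulative: 72
Frame 8: SPARE (0+10=10). 10 + next roll (2) = 12. Cumulative: 84
Frame 9: SPARE (2+8=10). 10 + next roll (0) = 10. Cumulative: 94
Frame 10: SPARE. Sum of all frame-10 rolls (0+10+1) = 11. Cumulative: 105

Answer: 9 28 44 54 63 67 72 84 94 105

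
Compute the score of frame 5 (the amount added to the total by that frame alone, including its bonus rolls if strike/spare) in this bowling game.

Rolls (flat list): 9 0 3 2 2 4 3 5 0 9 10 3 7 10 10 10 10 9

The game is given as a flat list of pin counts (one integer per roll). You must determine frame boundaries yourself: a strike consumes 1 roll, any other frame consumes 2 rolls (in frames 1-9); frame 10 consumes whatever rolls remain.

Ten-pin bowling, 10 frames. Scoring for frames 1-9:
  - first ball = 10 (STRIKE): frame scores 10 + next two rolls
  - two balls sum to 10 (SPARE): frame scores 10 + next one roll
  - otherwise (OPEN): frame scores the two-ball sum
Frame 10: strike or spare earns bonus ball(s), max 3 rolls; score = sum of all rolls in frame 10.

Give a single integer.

Frame 1: OPEN (9+0=9). Cumulative: 9
Frame 2: OPEN (3+2=5). Cumulative: 14
Frame 3: OPEN (2+4=6). Cumulative: 20
Frame 4: OPEN (3+5=8). Cumulative: 28
Frame 5: OPEN (0+9=9). Cumulative: 37
Frame 6: STRIKE. 10 + next two rolls (3+7) = 20. Cumulative: 57
Frame 7: SPARE (3+7=10). 10 + next roll (10) = 20. Cumulative: 77

Answer: 9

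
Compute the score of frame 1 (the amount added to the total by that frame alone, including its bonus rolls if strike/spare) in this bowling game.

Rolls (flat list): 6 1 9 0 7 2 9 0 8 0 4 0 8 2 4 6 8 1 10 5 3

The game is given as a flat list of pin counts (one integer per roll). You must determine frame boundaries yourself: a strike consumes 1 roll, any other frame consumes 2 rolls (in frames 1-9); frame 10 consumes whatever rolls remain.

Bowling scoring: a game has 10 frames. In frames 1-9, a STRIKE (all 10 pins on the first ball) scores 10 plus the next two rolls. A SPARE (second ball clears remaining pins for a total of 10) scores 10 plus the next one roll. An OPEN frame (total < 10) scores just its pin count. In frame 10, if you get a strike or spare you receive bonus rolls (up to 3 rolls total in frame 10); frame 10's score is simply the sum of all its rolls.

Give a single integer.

Frame 1: OPEN (6+1=7). Cumulative: 7
Frame 2: OPEN (9+0=9). Cumulative: 16
Frame 3: OPEN (7+2=9). Cumulative: 25

Answer: 7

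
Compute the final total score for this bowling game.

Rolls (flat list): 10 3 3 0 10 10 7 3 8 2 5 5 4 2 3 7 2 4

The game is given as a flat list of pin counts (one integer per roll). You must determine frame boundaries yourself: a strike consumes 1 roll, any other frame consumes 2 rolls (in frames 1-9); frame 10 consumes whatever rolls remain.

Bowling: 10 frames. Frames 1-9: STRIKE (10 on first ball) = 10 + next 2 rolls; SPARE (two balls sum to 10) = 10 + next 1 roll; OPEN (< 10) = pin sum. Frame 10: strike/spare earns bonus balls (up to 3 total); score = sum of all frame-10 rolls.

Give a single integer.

Frame 1: STRIKE. 10 + next two rolls (3+3) = 16. Cumulative: 16
Frame 2: OPEN (3+3=6). Cumulative: 22
Frame 3: SPARE (0+10=10). 10 + next roll (10) = 20. Cumulative: 42
Frame 4: STRIKE. 10 + next two rolls (7+3) = 20. Cumulative: 62
Frame 5: SPARE (7+3=10). 10 + next roll (8) = 18. Cumulative: 80
Frame 6: SPARE (8+2=10). 10 + next roll (5) = 15. Cumulative: 95
Frame 7: SPARE (5+5=10). 10 + next roll (4) = 14. Cumulative: 109
Frame 8: OPEN (4+2=6). Cumulative: 115
Frame 9: SPARE (3+7=10). 10 + next roll (2) = 12. Cumulative: 127
Frame 10: OPEN. Sum of all frame-10 rolls (2+4) = 6. Cumulative: 133

Answer: 133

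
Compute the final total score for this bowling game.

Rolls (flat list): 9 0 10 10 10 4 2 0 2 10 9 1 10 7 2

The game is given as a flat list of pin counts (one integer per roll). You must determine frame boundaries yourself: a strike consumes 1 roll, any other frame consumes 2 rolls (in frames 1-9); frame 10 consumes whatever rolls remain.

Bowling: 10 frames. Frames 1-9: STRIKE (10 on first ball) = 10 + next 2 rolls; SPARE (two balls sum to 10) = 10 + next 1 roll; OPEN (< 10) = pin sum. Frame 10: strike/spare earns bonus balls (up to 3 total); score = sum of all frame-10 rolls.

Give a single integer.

Answer: 155

Derivation:
Frame 1: OPEN (9+0=9). Cumulative: 9
Frame 2: STRIKE. 10 + next two rolls (10+10) = 30. Cumulative: 39
Frame 3: STRIKE. 10 + next two rolls (10+4) = 24. Cumulative: 63
Frame 4: STRIKE. 10 + next two rolls (4+2) = 16. Cumulative: 79
Frame 5: OPEN (4+2=6). Cumulative: 85
Frame 6: OPEN (0+2=2). Cumulative: 87
Frame 7: STRIKE. 10 + next two rolls (9+1) = 20. Cumulative: 107
Frame 8: SPARE (9+1=10). 10 + next roll (10) = 20. Cumulative: 127
Frame 9: STRIKE. 10 + next two rolls (7+2) = 19. Cumulative: 146
Frame 10: OPEN. Sum of all frame-10 rolls (7+2) = 9. Cumulative: 155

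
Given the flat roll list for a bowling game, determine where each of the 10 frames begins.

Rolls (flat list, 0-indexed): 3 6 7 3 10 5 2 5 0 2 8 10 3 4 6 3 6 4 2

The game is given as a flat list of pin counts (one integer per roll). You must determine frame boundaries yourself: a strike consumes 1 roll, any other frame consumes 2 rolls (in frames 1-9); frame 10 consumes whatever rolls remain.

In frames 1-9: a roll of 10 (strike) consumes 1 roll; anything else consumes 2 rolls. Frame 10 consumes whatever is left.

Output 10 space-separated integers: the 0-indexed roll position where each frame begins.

Answer: 0 2 4 5 7 9 11 12 14 16

Derivation:
Frame 1 starts at roll index 0: rolls=3,6 (sum=9), consumes 2 rolls
Frame 2 starts at roll index 2: rolls=7,3 (sum=10), consumes 2 rolls
Frame 3 starts at roll index 4: roll=10 (strike), consumes 1 roll
Frame 4 starts at roll index 5: rolls=5,2 (sum=7), consumes 2 rolls
Frame 5 starts at roll index 7: rolls=5,0 (sum=5), consumes 2 rolls
Frame 6 starts at roll index 9: rolls=2,8 (sum=10), consumes 2 rolls
Frame 7 starts at roll index 11: roll=10 (strike), consumes 1 roll
Frame 8 starts at roll index 12: rolls=3,4 (sum=7), consumes 2 rolls
Frame 9 starts at roll index 14: rolls=6,3 (sum=9), consumes 2 rolls
Frame 10 starts at roll index 16: 3 remaining rolls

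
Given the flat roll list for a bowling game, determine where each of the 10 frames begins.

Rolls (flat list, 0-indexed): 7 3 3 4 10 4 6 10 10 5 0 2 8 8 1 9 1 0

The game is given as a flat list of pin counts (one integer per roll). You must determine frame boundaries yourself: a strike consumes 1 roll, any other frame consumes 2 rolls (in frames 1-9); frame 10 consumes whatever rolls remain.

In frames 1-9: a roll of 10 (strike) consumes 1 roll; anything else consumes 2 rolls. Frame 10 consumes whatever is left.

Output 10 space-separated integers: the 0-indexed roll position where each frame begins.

Answer: 0 2 4 5 7 8 9 11 13 15

Derivation:
Frame 1 starts at roll index 0: rolls=7,3 (sum=10), consumes 2 rolls
Frame 2 starts at roll index 2: rolls=3,4 (sum=7), consumes 2 rolls
Frame 3 starts at roll index 4: roll=10 (strike), consumes 1 roll
Frame 4 starts at roll index 5: rolls=4,6 (sum=10), consumes 2 rolls
Frame 5 starts at roll index 7: roll=10 (strike), consumes 1 roll
Frame 6 starts at roll index 8: roll=10 (strike), consumes 1 roll
Frame 7 starts at roll index 9: rolls=5,0 (sum=5), consumes 2 rolls
Frame 8 starts at roll index 11: rolls=2,8 (sum=10), consumes 2 rolls
Frame 9 starts at roll index 13: rolls=8,1 (sum=9), consumes 2 rolls
Frame 10 starts at roll index 15: 3 remaining rolls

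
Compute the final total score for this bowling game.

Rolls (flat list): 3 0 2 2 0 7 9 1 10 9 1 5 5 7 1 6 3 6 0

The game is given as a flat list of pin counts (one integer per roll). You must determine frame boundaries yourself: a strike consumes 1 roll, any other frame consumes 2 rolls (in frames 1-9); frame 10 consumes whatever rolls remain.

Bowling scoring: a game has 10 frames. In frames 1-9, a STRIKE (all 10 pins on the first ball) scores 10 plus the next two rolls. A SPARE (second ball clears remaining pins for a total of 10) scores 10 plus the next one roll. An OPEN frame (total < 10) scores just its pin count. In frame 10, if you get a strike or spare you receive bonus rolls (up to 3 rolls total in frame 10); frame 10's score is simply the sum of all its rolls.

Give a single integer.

Answer: 109

Derivation:
Frame 1: OPEN (3+0=3). Cumulative: 3
Frame 2: OPEN (2+2=4). Cumulative: 7
Frame 3: OPEN (0+7=7). Cumulative: 14
Frame 4: SPARE (9+1=10). 10 + next roll (10) = 20. Cumulative: 34
Frame 5: STRIKE. 10 + next two rolls (9+1) = 20. Cumulative: 54
Frame 6: SPARE (9+1=10). 10 + next roll (5) = 15. Cumulative: 69
Frame 7: SPARE (5+5=10). 10 + next roll (7) = 17. Cumulative: 86
Frame 8: OPEN (7+1=8). Cumulative: 94
Frame 9: OPEN (6+3=9). Cumulative: 103
Frame 10: OPEN. Sum of all frame-10 rolls (6+0) = 6. Cumulative: 109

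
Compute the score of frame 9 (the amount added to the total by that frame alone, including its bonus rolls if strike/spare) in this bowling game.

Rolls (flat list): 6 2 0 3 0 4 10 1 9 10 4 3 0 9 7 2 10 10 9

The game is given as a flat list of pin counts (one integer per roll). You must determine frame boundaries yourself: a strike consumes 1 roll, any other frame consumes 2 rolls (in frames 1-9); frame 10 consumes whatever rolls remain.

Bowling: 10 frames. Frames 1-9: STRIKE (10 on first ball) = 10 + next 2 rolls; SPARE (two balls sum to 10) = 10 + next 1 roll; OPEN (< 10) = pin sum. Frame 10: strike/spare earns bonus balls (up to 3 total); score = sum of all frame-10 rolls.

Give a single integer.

Answer: 9

Derivation:
Frame 1: OPEN (6+2=8). Cumulative: 8
Frame 2: OPEN (0+3=3). Cumulative: 11
Frame 3: OPEN (0+4=4). Cumulative: 15
Frame 4: STRIKE. 10 + next two rolls (1+9) = 20. Cumulative: 35
Frame 5: SPARE (1+9=10). 10 + next roll (10) = 20. Cumulative: 55
Frame 6: STRIKE. 10 + next two rolls (4+3) = 17. Cumulative: 72
Frame 7: OPEN (4+3=7). Cumulative: 79
Frame 8: OPEN (0+9=9). Cumulative: 88
Frame 9: OPEN (7+2=9). Cumulative: 97
Frame 10: STRIKE. Sum of all frame-10 rolls (10+10+9) = 29. Cumulative: 126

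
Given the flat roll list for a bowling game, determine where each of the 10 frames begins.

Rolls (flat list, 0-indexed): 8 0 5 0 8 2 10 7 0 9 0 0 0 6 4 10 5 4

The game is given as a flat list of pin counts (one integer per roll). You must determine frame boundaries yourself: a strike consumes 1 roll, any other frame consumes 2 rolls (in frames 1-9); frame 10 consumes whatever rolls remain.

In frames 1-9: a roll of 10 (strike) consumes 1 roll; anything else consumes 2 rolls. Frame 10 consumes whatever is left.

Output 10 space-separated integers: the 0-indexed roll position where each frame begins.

Answer: 0 2 4 6 7 9 11 13 15 16

Derivation:
Frame 1 starts at roll index 0: rolls=8,0 (sum=8), consumes 2 rolls
Frame 2 starts at roll index 2: rolls=5,0 (sum=5), consumes 2 rolls
Frame 3 starts at roll index 4: rolls=8,2 (sum=10), consumes 2 rolls
Frame 4 starts at roll index 6: roll=10 (strike), consumes 1 roll
Frame 5 starts at roll index 7: rolls=7,0 (sum=7), consumes 2 rolls
Frame 6 starts at roll index 9: rolls=9,0 (sum=9), consumes 2 rolls
Frame 7 starts at roll index 11: rolls=0,0 (sum=0), consumes 2 rolls
Frame 8 starts at roll index 13: rolls=6,4 (sum=10), consumes 2 rolls
Frame 9 starts at roll index 15: roll=10 (strike), consumes 1 roll
Frame 10 starts at roll index 16: 2 remaining rolls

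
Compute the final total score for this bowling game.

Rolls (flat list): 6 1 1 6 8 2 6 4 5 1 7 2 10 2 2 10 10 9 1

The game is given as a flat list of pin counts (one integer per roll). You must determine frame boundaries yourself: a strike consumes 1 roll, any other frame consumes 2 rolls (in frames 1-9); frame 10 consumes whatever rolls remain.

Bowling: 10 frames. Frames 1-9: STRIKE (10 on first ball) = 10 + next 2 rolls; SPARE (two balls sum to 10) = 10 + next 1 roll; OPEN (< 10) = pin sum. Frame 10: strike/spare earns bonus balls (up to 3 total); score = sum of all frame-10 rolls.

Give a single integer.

Frame 1: OPEN (6+1=7). Cumulative: 7
Frame 2: OPEN (1+6=7). Cumulative: 14
Frame 3: SPARE (8+2=10). 10 + next roll (6) = 16. Cumulative: 30
Frame 4: SPARE (6+4=10). 10 + next roll (5) = 15. Cumulative: 45
Frame 5: OPEN (5+1=6). Cumulative: 51
Frame 6: OPEN (7+2=9). Cumulative: 60
Frame 7: STRIKE. 10 + next two rolls (2+2) = 14. Cumulative: 74
Frame 8: OPEN (2+2=4). Cumulative: 78
Frame 9: STRIKE. 10 + next two rolls (10+9) = 29. Cumulative: 107
Frame 10: STRIKE. Sum of all frame-10 rolls (10+9+1) = 20. Cumulative: 127

Answer: 127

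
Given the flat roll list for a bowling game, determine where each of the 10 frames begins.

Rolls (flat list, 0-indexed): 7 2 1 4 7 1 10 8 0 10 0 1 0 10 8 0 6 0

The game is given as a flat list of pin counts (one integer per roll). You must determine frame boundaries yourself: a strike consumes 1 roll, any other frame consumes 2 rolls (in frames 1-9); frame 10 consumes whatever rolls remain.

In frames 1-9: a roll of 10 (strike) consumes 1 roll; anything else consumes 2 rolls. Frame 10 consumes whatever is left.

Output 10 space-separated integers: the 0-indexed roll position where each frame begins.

Answer: 0 2 4 6 7 9 10 12 14 16

Derivation:
Frame 1 starts at roll index 0: rolls=7,2 (sum=9), consumes 2 rolls
Frame 2 starts at roll index 2: rolls=1,4 (sum=5), consumes 2 rolls
Frame 3 starts at roll index 4: rolls=7,1 (sum=8), consumes 2 rolls
Frame 4 starts at roll index 6: roll=10 (strike), consumes 1 roll
Frame 5 starts at roll index 7: rolls=8,0 (sum=8), consumes 2 rolls
Frame 6 starts at roll index 9: roll=10 (strike), consumes 1 roll
Frame 7 starts at roll index 10: rolls=0,1 (sum=1), consumes 2 rolls
Frame 8 starts at roll index 12: rolls=0,10 (sum=10), consumes 2 rolls
Frame 9 starts at roll index 14: rolls=8,0 (sum=8), consumes 2 rolls
Frame 10 starts at roll index 16: 2 remaining rolls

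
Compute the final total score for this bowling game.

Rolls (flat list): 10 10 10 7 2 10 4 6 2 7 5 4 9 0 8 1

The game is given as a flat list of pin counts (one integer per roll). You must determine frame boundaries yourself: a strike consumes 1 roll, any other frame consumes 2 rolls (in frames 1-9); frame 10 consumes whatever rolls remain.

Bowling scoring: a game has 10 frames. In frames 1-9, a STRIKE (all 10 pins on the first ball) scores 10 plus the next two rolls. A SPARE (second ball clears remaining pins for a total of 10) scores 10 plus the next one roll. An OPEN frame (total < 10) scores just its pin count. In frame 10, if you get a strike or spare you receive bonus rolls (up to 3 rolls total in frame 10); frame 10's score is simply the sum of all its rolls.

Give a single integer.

Answer: 153

Derivation:
Frame 1: STRIKE. 10 + next two rolls (10+10) = 30. Cumulative: 30
Frame 2: STRIKE. 10 + next two rolls (10+7) = 27. Cumulative: 57
Frame 3: STRIKE. 10 + next two rolls (7+2) = 19. Cumulative: 76
Frame 4: OPEN (7+2=9). Cumulative: 85
Frame 5: STRIKE. 10 + next two rolls (4+6) = 20. Cumulative: 105
Frame 6: SPARE (4+6=10). 10 + next roll (2) = 12. Cumulative: 117
Frame 7: OPEN (2+7=9). Cumulative: 126
Frame 8: OPEN (5+4=9). Cumulative: 135
Frame 9: OPEN (9+0=9). Cumulative: 144
Frame 10: OPEN. Sum of all frame-10 rolls (8+1) = 9. Cumulative: 153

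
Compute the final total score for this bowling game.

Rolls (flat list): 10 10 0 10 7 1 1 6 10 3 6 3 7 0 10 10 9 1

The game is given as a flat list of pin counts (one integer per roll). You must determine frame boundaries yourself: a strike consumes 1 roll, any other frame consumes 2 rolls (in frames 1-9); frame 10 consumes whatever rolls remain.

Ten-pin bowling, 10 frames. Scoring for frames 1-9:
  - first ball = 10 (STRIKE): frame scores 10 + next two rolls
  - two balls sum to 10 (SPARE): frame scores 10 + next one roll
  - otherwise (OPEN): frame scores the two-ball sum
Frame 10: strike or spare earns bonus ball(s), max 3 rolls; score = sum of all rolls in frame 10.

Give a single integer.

Frame 1: STRIKE. 10 + next two rolls (10+0) = 20. Cumulative: 20
Frame 2: STRIKE. 10 + next two rolls (0+10) = 20. Cumulative: 40
Frame 3: SPARE (0+10=10). 10 + next roll (7) = 17. Cumulative: 57
Frame 4: OPEN (7+1=8). Cumulative: 65
Frame 5: OPEN (1+6=7). Cumulative: 72
Frame 6: STRIKE. 10 + next two rolls (3+6) = 19. Cumulative: 91
Frame 7: OPEN (3+6=9). Cumulative: 100
Frame 8: SPARE (3+7=10). 10 + next roll (0) = 10. Cumulative: 110
Frame 9: SPARE (0+10=10). 10 + next roll (10) = 20. Cumulative: 130
Frame 10: STRIKE. Sum of all frame-10 rolls (10+9+1) = 20. Cumulative: 150

Answer: 150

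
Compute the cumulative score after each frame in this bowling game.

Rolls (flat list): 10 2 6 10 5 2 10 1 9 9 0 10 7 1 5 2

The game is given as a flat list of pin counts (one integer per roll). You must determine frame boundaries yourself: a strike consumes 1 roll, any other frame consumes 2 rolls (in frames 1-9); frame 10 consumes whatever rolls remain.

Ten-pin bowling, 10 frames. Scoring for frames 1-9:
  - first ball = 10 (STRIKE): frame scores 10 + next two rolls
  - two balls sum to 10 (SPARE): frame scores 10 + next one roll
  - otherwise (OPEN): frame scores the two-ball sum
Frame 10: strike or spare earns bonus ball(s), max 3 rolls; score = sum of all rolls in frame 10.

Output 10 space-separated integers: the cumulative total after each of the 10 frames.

Answer: 18 26 43 50 70 89 98 116 124 131

Derivation:
Frame 1: STRIKE. 10 + next two rolls (2+6) = 18. Cumulative: 18
Frame 2: OPEN (2+6=8). Cumulative: 26
Frame 3: STRIKE. 10 + next two rolls (5+2) = 17. Cumulative: 43
Frame 4: OPEN (5+2=7). Cumulative: 50
Frame 5: STRIKE. 10 + next two rolls (1+9) = 20. Cumulative: 70
Frame 6: SPARE (1+9=10). 10 + next roll (9) = 19. Cumulative: 89
Frame 7: OPEN (9+0=9). Cumulative: 98
Frame 8: STRIKE. 10 + next two rolls (7+1) = 18. Cumulative: 116
Frame 9: OPEN (7+1=8). Cumulative: 124
Frame 10: OPEN. Sum of all frame-10 rolls (5+2) = 7. Cumulative: 131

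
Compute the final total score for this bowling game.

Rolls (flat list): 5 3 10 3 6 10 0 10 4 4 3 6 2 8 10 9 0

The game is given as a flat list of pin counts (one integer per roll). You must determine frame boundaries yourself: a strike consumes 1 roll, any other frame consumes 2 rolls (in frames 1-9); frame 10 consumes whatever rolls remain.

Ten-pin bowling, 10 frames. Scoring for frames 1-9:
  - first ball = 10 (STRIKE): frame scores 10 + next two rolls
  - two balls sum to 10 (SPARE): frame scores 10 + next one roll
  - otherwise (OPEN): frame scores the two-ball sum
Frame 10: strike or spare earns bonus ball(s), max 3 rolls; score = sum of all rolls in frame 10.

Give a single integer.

Answer: 135

Derivation:
Frame 1: OPEN (5+3=8). Cumulative: 8
Frame 2: STRIKE. 10 + next two rolls (3+6) = 19. Cumulative: 27
Frame 3: OPEN (3+6=9). Cumulative: 36
Frame 4: STRIKE. 10 + next two rolls (0+10) = 20. Cumulative: 56
Frame 5: SPARE (0+10=10). 10 + next roll (4) = 14. Cumulative: 70
Frame 6: OPEN (4+4=8). Cumulative: 78
Frame 7: OPEN (3+6=9). Cumulative: 87
Frame 8: SPARE (2+8=10). 10 + next roll (10) = 20. Cumulative: 107
Frame 9: STRIKE. 10 + next two rolls (9+0) = 19. Cumulative: 126
Frame 10: OPEN. Sum of all frame-10 rolls (9+0) = 9. Cumulative: 135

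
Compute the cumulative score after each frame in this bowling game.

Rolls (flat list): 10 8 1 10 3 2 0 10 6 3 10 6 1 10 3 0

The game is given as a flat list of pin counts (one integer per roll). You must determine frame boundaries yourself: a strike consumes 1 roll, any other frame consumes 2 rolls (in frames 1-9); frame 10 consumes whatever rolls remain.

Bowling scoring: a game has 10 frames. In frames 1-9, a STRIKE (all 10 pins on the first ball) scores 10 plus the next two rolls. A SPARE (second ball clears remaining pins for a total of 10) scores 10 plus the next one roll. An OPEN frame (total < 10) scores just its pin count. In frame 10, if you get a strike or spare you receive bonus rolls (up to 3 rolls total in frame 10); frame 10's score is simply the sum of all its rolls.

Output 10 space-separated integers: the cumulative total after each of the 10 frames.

Answer: 19 28 43 48 64 73 90 97 110 113

Derivation:
Frame 1: STRIKE. 10 + next two rolls (8+1) = 19. Cumulative: 19
Frame 2: OPEN (8+1=9). Cumulative: 28
Frame 3: STRIKE. 10 + next two rolls (3+2) = 15. Cumulative: 43
Frame 4: OPEN (3+2=5). Cumulative: 48
Frame 5: SPARE (0+10=10). 10 + next roll (6) = 16. Cumulative: 64
Frame 6: OPEN (6+3=9). Cumulative: 73
Frame 7: STRIKE. 10 + next two rolls (6+1) = 17. Cumulative: 90
Frame 8: OPEN (6+1=7). Cumulative: 97
Frame 9: STRIKE. 10 + next two rolls (3+0) = 13. Cumulative: 110
Frame 10: OPEN. Sum of all frame-10 rolls (3+0) = 3. Cumulative: 113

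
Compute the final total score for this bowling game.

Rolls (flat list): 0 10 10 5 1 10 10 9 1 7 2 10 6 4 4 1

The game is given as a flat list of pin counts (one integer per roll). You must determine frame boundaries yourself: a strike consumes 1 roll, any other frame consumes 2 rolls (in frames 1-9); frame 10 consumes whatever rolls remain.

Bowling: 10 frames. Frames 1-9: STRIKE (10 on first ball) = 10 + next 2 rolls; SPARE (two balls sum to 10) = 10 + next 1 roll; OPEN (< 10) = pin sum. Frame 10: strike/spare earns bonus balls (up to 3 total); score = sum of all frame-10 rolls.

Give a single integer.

Frame 1: SPARE (0+10=10). 10 + next roll (10) = 20. Cumulative: 20
Frame 2: STRIKE. 10 + next two rolls (5+1) = 16. Cumulative: 36
Frame 3: OPEN (5+1=6). Cumulative: 42
Frame 4: STRIKE. 10 + next two rolls (10+9) = 29. Cumulative: 71
Frame 5: STRIKE. 10 + next two rolls (9+1) = 20. Cumulative: 91
Frame 6: SPARE (9+1=10). 10 + next roll (7) = 17. Cumulative: 108
Frame 7: OPEN (7+2=9). Cumulative: 117
Frame 8: STRIKE. 10 + next two rolls (6+4) = 20. Cumulative: 137
Frame 9: SPARE (6+4=10). 10 + next roll (4) = 14. Cumulative: 151
Frame 10: OPEN. Sum of all frame-10 rolls (4+1) = 5. Cumulative: 156

Answer: 156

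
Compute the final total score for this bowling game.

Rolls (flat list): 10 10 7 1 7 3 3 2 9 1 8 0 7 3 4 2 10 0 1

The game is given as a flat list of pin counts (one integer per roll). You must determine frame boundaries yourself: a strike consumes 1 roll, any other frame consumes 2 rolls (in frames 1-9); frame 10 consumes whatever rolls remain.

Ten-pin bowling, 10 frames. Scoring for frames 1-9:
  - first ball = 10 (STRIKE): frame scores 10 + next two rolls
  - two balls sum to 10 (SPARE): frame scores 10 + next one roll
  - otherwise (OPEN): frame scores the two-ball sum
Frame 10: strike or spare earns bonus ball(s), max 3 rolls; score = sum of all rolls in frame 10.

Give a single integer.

Frame 1: STRIKE. 10 + next two rolls (10+7) = 27. Cumulative: 27
Frame 2: STRIKE. 10 + next two rolls (7+1) = 18. Cumulative: 45
Frame 3: OPEN (7+1=8). Cumulative: 53
Frame 4: SPARE (7+3=10). 10 + next roll (3) = 13. Cumulative: 66
Frame 5: OPEN (3+2=5). Cumulative: 71
Frame 6: SPARE (9+1=10). 10 + next roll (8) = 18. Cumulative: 89
Frame 7: OPEN (8+0=8). Cumulative: 97
Frame 8: SPARE (7+3=10). 10 + next roll (4) = 14. Cumulative: 111
Frame 9: OPEN (4+2=6). Cumulative: 117
Frame 10: STRIKE. Sum of all frame-10 rolls (10+0+1) = 11. Cumulative: 128

Answer: 128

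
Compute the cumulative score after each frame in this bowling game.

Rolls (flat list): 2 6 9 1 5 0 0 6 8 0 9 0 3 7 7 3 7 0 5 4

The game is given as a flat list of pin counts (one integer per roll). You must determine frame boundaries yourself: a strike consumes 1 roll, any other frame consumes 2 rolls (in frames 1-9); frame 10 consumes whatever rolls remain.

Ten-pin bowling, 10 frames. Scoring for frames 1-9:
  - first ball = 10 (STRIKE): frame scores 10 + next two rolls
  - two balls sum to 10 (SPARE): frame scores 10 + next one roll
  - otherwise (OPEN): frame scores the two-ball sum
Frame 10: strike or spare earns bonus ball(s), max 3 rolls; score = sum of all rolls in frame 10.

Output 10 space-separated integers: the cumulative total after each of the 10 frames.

Frame 1: OPEN (2+6=8). Cumulative: 8
Frame 2: SPARE (9+1=10). 10 + next roll (5) = 15. Cumulative: 23
Frame 3: OPEN (5+0=5). Cumulative: 28
Frame 4: OPEN (0+6=6). Cumulative: 34
Frame 5: OPEN (8+0=8). Cumulative: 42
Frame 6: OPEN (9+0=9). Cumulative: 51
Frame 7: SPARE (3+7=10). 10 + next roll (7) = 17. Cumulative: 68
Frame 8: SPARE (7+3=10). 10 + next roll (7) = 17. Cumulative: 85
Frame 9: OPEN (7+0=7). Cumulative: 92
Frame 10: OPEN. Sum of all frame-10 rolls (5+4) = 9. Cumulative: 101

Answer: 8 23 28 34 42 51 68 85 92 101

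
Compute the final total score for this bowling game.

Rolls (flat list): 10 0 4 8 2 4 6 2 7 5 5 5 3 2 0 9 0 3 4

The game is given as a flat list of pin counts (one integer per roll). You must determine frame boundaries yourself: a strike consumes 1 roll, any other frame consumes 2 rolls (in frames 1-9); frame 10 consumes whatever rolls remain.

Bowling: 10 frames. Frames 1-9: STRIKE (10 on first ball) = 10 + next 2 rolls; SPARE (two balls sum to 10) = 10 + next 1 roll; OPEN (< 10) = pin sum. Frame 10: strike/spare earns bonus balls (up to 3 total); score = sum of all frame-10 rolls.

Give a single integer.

Answer: 94

Derivation:
Frame 1: STRIKE. 10 + next two rolls (0+4) = 14. Cumulative: 14
Frame 2: OPEN (0+4=4). Cumulative: 18
Frame 3: SPARE (8+2=10). 10 + next roll (4) = 14. Cumulative: 32
Frame 4: SPARE (4+6=10). 10 + next roll (2) = 12. Cumulative: 44
Frame 5: OPEN (2+7=9). Cumulative: 53
Frame 6: SPARE (5+5=10). 10 + next roll (5) = 15. Cumulative: 68
Frame 7: OPEN (5+3=8). Cumulative: 76
Frame 8: OPEN (2+0=2). Cumulative: 78
Frame 9: OPEN (9+0=9). Cumulative: 87
Frame 10: OPEN. Sum of all frame-10 rolls (3+4) = 7. Cumulative: 94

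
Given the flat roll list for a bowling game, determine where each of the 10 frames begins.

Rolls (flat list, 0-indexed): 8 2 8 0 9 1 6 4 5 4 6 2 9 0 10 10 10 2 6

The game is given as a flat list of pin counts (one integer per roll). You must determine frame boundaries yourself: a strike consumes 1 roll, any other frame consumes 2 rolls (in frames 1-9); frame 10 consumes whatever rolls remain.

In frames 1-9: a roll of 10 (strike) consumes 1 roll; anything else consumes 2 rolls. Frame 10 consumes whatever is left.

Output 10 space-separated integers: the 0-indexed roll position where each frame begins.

Answer: 0 2 4 6 8 10 12 14 15 16

Derivation:
Frame 1 starts at roll index 0: rolls=8,2 (sum=10), consumes 2 rolls
Frame 2 starts at roll index 2: rolls=8,0 (sum=8), consumes 2 rolls
Frame 3 starts at roll index 4: rolls=9,1 (sum=10), consumes 2 rolls
Frame 4 starts at roll index 6: rolls=6,4 (sum=10), consumes 2 rolls
Frame 5 starts at roll index 8: rolls=5,4 (sum=9), consumes 2 rolls
Frame 6 starts at roll index 10: rolls=6,2 (sum=8), consumes 2 rolls
Frame 7 starts at roll index 12: rolls=9,0 (sum=9), consumes 2 rolls
Frame 8 starts at roll index 14: roll=10 (strike), consumes 1 roll
Frame 9 starts at roll index 15: roll=10 (strike), consumes 1 roll
Frame 10 starts at roll index 16: 3 remaining rolls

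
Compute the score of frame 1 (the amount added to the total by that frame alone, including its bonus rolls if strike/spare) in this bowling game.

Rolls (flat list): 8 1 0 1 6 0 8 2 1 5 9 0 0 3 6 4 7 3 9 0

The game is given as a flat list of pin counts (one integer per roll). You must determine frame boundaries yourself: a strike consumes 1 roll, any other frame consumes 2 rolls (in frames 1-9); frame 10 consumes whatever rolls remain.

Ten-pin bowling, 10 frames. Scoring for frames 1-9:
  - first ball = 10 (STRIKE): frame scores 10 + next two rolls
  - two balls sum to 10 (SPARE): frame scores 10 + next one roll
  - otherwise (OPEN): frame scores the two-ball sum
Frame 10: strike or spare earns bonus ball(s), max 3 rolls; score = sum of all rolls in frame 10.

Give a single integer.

Answer: 9

Derivation:
Frame 1: OPEN (8+1=9). Cumulative: 9
Frame 2: OPEN (0+1=1). Cumulative: 10
Frame 3: OPEN (6+0=6). Cumulative: 16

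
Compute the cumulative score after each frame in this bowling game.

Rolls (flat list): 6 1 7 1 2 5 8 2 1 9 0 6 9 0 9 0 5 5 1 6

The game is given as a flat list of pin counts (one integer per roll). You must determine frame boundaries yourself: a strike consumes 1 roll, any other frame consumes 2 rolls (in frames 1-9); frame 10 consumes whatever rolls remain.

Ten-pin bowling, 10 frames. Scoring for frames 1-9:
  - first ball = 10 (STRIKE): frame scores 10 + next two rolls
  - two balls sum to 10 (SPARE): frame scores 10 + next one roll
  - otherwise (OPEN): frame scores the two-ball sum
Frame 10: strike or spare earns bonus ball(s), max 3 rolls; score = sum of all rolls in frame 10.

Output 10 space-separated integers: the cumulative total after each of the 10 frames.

Frame 1: OPEN (6+1=7). Cumulative: 7
Frame 2: OPEN (7+1=8). Cumulative: 15
Frame 3: OPEN (2+5=7). Cumulative: 22
Frame 4: SPARE (8+2=10). 10 + next roll (1) = 11. Cumulative: 33
Frame 5: SPARE (1+9=10). 10 + next roll (0) = 10. Cumulative: 43
Frame 6: OPEN (0+6=6). Cumulative: 49
Frame 7: OPEN (9+0=9). Cumulative: 58
Frame 8: OPEN (9+0=9). Cumulative: 67
Frame 9: SPARE (5+5=10). 10 + next roll (1) = 11. Cumulative: 78
Frame 10: OPEN. Sum of all frame-10 rolls (1+6) = 7. Cumulative: 85

Answer: 7 15 22 33 43 49 58 67 78 85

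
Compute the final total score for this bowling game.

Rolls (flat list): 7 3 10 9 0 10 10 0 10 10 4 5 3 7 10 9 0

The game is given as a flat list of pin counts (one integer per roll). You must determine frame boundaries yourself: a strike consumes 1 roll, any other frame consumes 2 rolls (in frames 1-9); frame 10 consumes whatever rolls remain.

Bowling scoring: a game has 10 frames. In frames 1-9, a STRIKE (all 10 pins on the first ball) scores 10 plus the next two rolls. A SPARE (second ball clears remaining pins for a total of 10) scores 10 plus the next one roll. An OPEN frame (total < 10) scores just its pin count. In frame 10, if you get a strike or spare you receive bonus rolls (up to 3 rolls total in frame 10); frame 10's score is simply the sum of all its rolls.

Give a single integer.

Frame 1: SPARE (7+3=10). 10 + next roll (10) = 20. Cumulative: 20
Frame 2: STRIKE. 10 + next two rolls (9+0) = 19. Cumulative: 39
Frame 3: OPEN (9+0=9). Cumulative: 48
Frame 4: STRIKE. 10 + next two rolls (10+0) = 20. Cumulative: 68
Frame 5: STRIKE. 10 + next two rolls (0+10) = 20. Cumulative: 88
Frame 6: SPARE (0+10=10). 10 + next roll (10) = 20. Cumulative: 108
Frame 7: STRIKE. 10 + next two rolls (4+5) = 19. Cumulative: 127
Frame 8: OPEN (4+5=9). Cumulative: 136
Frame 9: SPARE (3+7=10). 10 + next roll (10) = 20. Cumulative: 156
Frame 10: STRIKE. Sum of all frame-10 rolls (10+9+0) = 19. Cumulative: 175

Answer: 175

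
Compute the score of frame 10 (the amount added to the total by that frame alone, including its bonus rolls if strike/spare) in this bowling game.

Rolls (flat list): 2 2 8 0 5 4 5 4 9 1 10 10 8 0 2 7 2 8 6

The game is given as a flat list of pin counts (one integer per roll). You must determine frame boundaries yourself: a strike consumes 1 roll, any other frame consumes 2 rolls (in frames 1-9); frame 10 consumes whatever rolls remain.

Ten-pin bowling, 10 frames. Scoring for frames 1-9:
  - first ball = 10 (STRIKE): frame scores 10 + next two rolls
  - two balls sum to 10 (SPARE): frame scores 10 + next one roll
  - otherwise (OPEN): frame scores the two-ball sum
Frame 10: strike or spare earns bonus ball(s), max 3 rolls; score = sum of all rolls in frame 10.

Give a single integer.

Frame 1: OPEN (2+2=4). Cumulative: 4
Frame 2: OPEN (8+0=8). Cumulative: 12
Frame 3: OPEN (5+4=9). Cumulative: 21
Frame 4: OPEN (5+4=9). Cumulative: 30
Frame 5: SPARE (9+1=10). 10 + next roll (10) = 20. Cumulative: 50
Frame 6: STRIKE. 10 + next two rolls (10+8) = 28. Cumulative: 78
Frame 7: STRIKE. 10 + next two rolls (8+0) = 18. Cumulative: 96
Frame 8: OPEN (8+0=8). Cumulative: 104
Frame 9: OPEN (2+7=9). Cumulative: 113
Frame 10: SPARE. Sum of all frame-10 rolls (2+8+6) = 16. Cumulative: 129

Answer: 16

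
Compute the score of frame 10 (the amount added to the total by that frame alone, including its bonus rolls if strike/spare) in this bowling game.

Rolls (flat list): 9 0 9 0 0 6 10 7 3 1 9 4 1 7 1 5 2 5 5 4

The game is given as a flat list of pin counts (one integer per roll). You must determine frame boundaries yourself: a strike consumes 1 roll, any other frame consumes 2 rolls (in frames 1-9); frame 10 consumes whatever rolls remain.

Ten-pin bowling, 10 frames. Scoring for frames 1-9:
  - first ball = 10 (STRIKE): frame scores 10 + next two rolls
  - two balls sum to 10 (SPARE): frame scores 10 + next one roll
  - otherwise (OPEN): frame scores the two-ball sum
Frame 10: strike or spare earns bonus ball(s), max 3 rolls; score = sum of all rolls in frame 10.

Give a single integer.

Answer: 14

Derivation:
Frame 1: OPEN (9+0=9). Cumulative: 9
Frame 2: OPEN (9+0=9). Cumulative: 18
Frame 3: OPEN (0+6=6). Cumulative: 24
Frame 4: STRIKE. 10 + next two rolls (7+3) = 20. Cumulative: 44
Frame 5: SPARE (7+3=10). 10 + next roll (1) = 11. Cumulative: 55
Frame 6: SPARE (1+9=10). 10 + next roll (4) = 14. Cumulative: 69
Frame 7: OPEN (4+1=5). Cumulative: 74
Frame 8: OPEN (7+1=8). Cumulative: 82
Frame 9: OPEN (5+2=7). Cumulative: 89
Frame 10: SPARE. Sum of all frame-10 rolls (5+5+4) = 14. Cumulative: 103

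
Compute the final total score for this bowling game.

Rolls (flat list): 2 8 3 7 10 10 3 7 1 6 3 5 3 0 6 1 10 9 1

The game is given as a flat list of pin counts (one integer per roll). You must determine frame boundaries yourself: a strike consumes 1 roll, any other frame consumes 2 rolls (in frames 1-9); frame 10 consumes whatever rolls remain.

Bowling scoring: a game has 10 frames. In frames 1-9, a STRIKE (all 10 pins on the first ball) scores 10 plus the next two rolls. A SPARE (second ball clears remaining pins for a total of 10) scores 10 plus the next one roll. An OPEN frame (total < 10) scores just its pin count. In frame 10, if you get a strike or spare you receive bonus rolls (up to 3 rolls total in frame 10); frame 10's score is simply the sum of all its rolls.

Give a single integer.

Answer: 132

Derivation:
Frame 1: SPARE (2+8=10). 10 + next roll (3) = 13. Cumulative: 13
Frame 2: SPARE (3+7=10). 10 + next roll (10) = 20. Cumulative: 33
Frame 3: STRIKE. 10 + next two rolls (10+3) = 23. Cumulative: 56
Frame 4: STRIKE. 10 + next two rolls (3+7) = 20. Cumulative: 76
Frame 5: SPARE (3+7=10). 10 + next roll (1) = 11. Cumulative: 87
Frame 6: OPEN (1+6=7). Cumulative: 94
Frame 7: OPEN (3+5=8). Cumulative: 102
Frame 8: OPEN (3+0=3). Cumulative: 105
Frame 9: OPEN (6+1=7). Cumulative: 112
Frame 10: STRIKE. Sum of all frame-10 rolls (10+9+1) = 20. Cumulative: 132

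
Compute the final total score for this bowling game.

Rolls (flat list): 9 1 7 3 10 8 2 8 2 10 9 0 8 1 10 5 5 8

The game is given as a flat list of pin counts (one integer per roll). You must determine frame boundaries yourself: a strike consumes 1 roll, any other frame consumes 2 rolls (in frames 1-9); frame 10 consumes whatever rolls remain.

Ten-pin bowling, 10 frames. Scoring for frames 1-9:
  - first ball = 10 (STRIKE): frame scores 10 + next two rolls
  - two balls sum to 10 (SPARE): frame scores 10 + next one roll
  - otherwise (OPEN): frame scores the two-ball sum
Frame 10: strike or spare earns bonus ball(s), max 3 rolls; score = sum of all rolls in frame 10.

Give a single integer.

Frame 1: SPARE (9+1=10). 10 + next roll (7) = 17. Cumulative: 17
Frame 2: SPARE (7+3=10). 10 + next roll (10) = 20. Cumulative: 37
Frame 3: STRIKE. 10 + next two rolls (8+2) = 20. Cumulative: 57
Frame 4: SPARE (8+2=10). 10 + next roll (8) = 18. Cumulative: 75
Frame 5: SPARE (8+2=10). 10 + next roll (10) = 20. Cumulative: 95
Frame 6: STRIKE. 10 + next two rolls (9+0) = 19. Cumulative: 114
Frame 7: OPEN (9+0=9). Cumulative: 123
Frame 8: OPEN (8+1=9). Cumulative: 132
Frame 9: STRIKE. 10 + next two rolls (5+5) = 20. Cumulative: 152
Frame 10: SPARE. Sum of all frame-10 rolls (5+5+8) = 18. Cumulative: 170

Answer: 170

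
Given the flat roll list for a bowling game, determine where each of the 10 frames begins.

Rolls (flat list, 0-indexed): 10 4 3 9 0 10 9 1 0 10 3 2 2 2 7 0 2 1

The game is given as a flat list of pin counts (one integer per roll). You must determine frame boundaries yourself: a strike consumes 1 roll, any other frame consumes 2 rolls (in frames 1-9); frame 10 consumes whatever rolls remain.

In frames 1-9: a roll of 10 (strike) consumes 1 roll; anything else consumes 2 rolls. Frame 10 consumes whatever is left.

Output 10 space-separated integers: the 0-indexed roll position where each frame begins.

Answer: 0 1 3 5 6 8 10 12 14 16

Derivation:
Frame 1 starts at roll index 0: roll=10 (strike), consumes 1 roll
Frame 2 starts at roll index 1: rolls=4,3 (sum=7), consumes 2 rolls
Frame 3 starts at roll index 3: rolls=9,0 (sum=9), consumes 2 rolls
Frame 4 starts at roll index 5: roll=10 (strike), consumes 1 roll
Frame 5 starts at roll index 6: rolls=9,1 (sum=10), consumes 2 rolls
Frame 6 starts at roll index 8: rolls=0,10 (sum=10), consumes 2 rolls
Frame 7 starts at roll index 10: rolls=3,2 (sum=5), consumes 2 rolls
Frame 8 starts at roll index 12: rolls=2,2 (sum=4), consumes 2 rolls
Frame 9 starts at roll index 14: rolls=7,0 (sum=7), consumes 2 rolls
Frame 10 starts at roll index 16: 2 remaining rolls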